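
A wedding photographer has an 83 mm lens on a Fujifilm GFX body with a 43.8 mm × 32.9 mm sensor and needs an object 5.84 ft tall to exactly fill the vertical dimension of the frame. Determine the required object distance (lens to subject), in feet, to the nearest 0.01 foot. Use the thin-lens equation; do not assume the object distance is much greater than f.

15.01 ft

W: 5.84 ft × 304.8 mm/ft = 1780.03 mm.
Magnification m = h/W = dᵢ/dₒ; combined with 1/f = 1/dₒ + 1/dᵢ this gives dₒ = f·(1 + W/h).
dₒ = 83 mm × (1 + 1780.03/32.9) = 83 × 55.1043 ≈ 4573.658 mm = 4573.658/304.8 ft = 15.0054 ft.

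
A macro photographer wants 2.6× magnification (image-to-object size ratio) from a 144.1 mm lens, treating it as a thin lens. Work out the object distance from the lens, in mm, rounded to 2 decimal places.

With m = dᵢ/dₒ and 1/f = 1/dₒ + 1/dᵢ, substituting dᵢ = m·dₒ gives 1/f = (1 + 1/m)/dₒ, hence dₒ = f·(1 + 1/m).
dₒ = 144.1 × (1 + 1/2.6) = 144.1 × 1.38462 ≈ 199.523 mm.

199.52 mm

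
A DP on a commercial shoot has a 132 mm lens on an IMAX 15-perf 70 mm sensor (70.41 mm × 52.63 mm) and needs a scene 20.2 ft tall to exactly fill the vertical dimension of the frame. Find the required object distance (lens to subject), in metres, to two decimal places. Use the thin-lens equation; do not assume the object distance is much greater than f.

15.57 m

W: 20.2 ft × 304.8 mm/ft = 6156.96 mm.
Magnification m = h/W = dᵢ/dₒ; combined with 1/f = 1/dₒ + 1/dᵢ this gives dₒ = f·(1 + W/h).
dₒ = 132 mm × (1 + 6156.96/52.63) = 132 × 117.9857 ≈ 15574.118 mm = 15.5741 m.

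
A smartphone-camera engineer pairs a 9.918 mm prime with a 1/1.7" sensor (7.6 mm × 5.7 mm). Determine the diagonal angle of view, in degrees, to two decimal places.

Sensor diagonal = √(7.6² + 5.7²) = √90.2500 ≈ 9.5000 mm.
Angle of view α = 2·arctan(d/2f) with d = 9.5000 mm and f = 9.918 mm.
d/2f = 0.47893; arctan(0.47893) ≈ 25.5910°, so α ≈ 51.1821°.

51.18°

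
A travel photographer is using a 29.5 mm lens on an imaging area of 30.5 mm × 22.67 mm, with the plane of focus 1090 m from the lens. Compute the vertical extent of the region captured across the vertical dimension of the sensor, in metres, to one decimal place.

837.6 m

dₒ: 1090 m = 1.09e+06 mm.
Similar triangles through the lens centre give W/dₒ = h/dᵢ; with 1/f = 1/dₒ + 1/dᵢ this gives W = h·(dₒ − f)/f.
W = 22.67 mm × (1.09e+06 − 29.5) / 29.5 = 22.67 × 36948.1525 ≈ 837614.618 mm = 837.615 m.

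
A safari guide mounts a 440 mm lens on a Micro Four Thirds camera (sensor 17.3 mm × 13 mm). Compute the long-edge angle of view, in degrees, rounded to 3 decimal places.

2.252°

Angle of view α = 2·arctan(w/2f) with w = 17.3 mm and f = 440 mm.
w/2f = 0.01966; arctan(0.01966) ≈ 1.1262°, so α ≈ 2.2525°.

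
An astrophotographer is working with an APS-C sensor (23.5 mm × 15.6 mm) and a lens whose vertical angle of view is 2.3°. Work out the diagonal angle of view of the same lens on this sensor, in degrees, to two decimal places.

From the vertical AOV: f = 15.6 / (2·tan(1.15°)) = 15.6 / 0.04015 ≈ 388.5627 mm.
Sensor diagonal = √(23.5² + 15.6²) = √795.6100 ≈ 28.2066 mm.
Diagonal AOV = 2·arctan(28.2066 / (2 × 388.5627)) = 2·arctan(0.03630) ≈ 4.1574°.

4.16°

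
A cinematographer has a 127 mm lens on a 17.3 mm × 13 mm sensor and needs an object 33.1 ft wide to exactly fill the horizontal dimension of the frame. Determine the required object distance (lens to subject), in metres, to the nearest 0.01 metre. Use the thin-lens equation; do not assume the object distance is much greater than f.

W: 33.1 ft × 304.8 mm/ft = 10088.88 mm.
Magnification m = w/W = dᵢ/dₒ; combined with 1/f = 1/dₒ + 1/dᵢ this gives dₒ = f·(1 + W/w).
dₒ = 127 mm × (1 + 10088.9/17.3) = 127 × 584.1722 ≈ 74189.874 mm = 74.1899 m.

74.19 m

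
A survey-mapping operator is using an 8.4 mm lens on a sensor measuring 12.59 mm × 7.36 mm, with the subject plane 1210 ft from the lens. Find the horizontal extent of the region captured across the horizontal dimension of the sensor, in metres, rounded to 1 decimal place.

dₒ: 1210 ft × 304.8 mm/ft = 368807.99 mm.
Similar triangles through the lens centre give W/dₒ = w/dᵢ; with 1/f = 1/dₒ + 1/dᵢ this gives W = w·(dₒ − f)/f.
W = 12.59 mm × (368808 − 8.4) / 8.4 = 12.59 × 43904.7129 ≈ 552760.335 mm = 552.76 m.

552.8 m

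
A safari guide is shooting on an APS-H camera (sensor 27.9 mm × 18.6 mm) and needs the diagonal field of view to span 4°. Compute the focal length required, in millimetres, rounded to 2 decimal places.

Sensor diagonal = √(27.9² + 18.6²) = √1124.3700 ≈ 33.5316 mm.
From α = 2·arctan(d/2f) we get f = d / (2·tan(α/2)).
With d = 33.5316 mm and α/2 = 2°, tan(α/2) ≈ 0.03492, so f ≈ 33.5316 / 0.06984 ≈ 480.1101 mm.

480.11 mm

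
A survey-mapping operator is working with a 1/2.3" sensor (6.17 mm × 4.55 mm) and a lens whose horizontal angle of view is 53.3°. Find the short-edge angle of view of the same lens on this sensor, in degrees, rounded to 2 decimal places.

40.62°

From the horizontal AOV: f = 6.17 / (2·tan(26.65°)) = 6.17 / 1.00371 ≈ 6.1472 mm.
Short-edge AOV = 2·arctan(4.55 / (2 × 6.1472)) = 2·arctan(0.37009) ≈ 40.6177°.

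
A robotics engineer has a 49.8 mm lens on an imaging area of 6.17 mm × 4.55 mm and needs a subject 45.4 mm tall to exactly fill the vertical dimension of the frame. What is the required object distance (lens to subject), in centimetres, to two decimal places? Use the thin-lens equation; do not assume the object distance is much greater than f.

54.67 cm

Magnification m = h/W = dᵢ/dₒ; combined with 1/f = 1/dₒ + 1/dᵢ this gives dₒ = f·(1 + W/h).
dₒ = 49.8 mm × (1 + 45.4/4.55) = 49.8 × 10.9780 ≈ 546.705 mm = 54.6705 cm.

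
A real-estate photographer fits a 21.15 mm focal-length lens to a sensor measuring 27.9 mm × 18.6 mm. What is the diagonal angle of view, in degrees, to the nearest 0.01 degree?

Sensor diagonal = √(27.9² + 18.6²) = √1124.3700 ≈ 33.5316 mm.
Angle of view α = 2·arctan(d/2f) with d = 33.5316 mm and f = 21.15 mm.
d/2f = 0.79271; arctan(0.79271) ≈ 38.4042°, so α ≈ 76.8084°.

76.81°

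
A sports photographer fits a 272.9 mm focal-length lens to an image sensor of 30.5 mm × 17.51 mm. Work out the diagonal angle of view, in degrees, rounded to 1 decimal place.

7.4°

Sensor diagonal = √(30.5² + 17.51²) = √1236.8501 ≈ 35.1689 mm.
Angle of view α = 2·arctan(d/2f) with d = 35.1689 mm and f = 272.9 mm.
d/2f = 0.06444; arctan(0.06444) ≈ 3.6868°, so α ≈ 7.3736°.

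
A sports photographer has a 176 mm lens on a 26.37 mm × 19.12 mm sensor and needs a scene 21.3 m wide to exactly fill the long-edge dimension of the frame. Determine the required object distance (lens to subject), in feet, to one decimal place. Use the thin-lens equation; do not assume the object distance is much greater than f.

467.0 ft

W: 21.3 m = 21300 mm.
Magnification m = w/W = dᵢ/dₒ; combined with 1/f = 1/dₒ + 1/dᵢ this gives dₒ = f·(1 + W/w).
dₒ = 176 mm × (1 + 21300/26.37) = 176 × 808.7361 ≈ 142337.547 mm = 142337.547/304.8 ft = 466.987 ft.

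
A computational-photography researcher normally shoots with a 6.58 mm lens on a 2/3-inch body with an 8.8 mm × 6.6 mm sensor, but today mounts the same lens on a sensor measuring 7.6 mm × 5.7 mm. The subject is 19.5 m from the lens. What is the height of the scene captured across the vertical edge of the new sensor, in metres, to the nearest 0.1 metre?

16.9 m

The focal length stays 6.58 mm; the relevant sensor dimension is now h = 5.7 mm. Object distance dₒ = 19.5 m = 19500 mm.
Thin-lens field height W = h·(dₒ − f)/f = 5.7 × (19500 − 6.58)/6.58 ≈ 16886.397 mm = 16.8864 m.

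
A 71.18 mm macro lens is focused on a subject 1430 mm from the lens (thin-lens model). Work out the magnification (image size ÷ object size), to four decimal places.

Thin lens: 1/f = 1/dₒ + 1/dᵢ → 1/dᵢ = 1/71.18 − 1/1430 = 0.0133496 mm⁻¹, so dᵢ ≈ 74.9087 mm.
Magnification m = dᵢ/dₒ = 74.9087/1430 ≈ 0.05238.

0.0524×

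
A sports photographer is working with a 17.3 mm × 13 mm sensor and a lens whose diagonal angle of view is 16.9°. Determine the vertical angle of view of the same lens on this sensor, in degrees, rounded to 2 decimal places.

10.20°

Sensor diagonal = √(17.3² + 13²) = √468.2900 ≈ 21.6400 mm.
From the diagonal AOV: f = 21.6400 / (2·tan(8.45°)) = 21.6400 / 0.29712 ≈ 72.8331 mm.
Vertical AOV = 2·arctan(13 / (2 × 72.8331)) = 2·arctan(0.08925) ≈ 10.1997°.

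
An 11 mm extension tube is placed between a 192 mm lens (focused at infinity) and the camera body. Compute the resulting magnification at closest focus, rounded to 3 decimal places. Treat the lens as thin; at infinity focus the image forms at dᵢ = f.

0.057×

The tube moves the image plane from f to f + e, so dᵢ = 192 + 11 = 203 mm. Focus is achieved when 1/f = 1/dₒ + 1/dᵢ, giving dₒ = 1/(1/f − 1/(f+e)).
Magnification m = dᵢ/dₒ = (f+e)·(1/f − 1/(f+e)) = e/f = 11/192 ≈ 0.0573.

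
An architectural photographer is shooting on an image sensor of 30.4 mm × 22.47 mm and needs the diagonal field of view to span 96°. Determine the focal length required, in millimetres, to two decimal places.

17.02 mm

Sensor diagonal = √(30.4² + 22.47²) = √1429.0609 ≈ 37.8029 mm.
From α = 2·arctan(d/2f) we get f = d / (2·tan(α/2)).
With d = 37.8029 mm and α/2 = 48°, tan(α/2) ≈ 1.11061, so f ≈ 37.8029 / 2.22123 ≈ 17.0190 mm.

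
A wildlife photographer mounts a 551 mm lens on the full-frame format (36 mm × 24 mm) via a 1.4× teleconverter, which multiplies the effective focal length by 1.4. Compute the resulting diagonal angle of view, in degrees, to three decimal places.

Effective focal length f = 551 × 1.4 = 771.4 mm.
Sensor diagonal = √(36² + 24²) = √1872.0000 ≈ 43.2666 mm.
α = 2·arctan(43.267 / (2 × 771.4)) = 2·arctan(0.02804) ≈ 3.2128°.

3.213°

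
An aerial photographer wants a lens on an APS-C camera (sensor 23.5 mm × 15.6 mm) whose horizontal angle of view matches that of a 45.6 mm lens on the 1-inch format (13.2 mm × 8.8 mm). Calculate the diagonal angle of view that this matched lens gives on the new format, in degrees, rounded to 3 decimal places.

19.711°

Equal horizontal AOV ⇒ f₂ = f₁ · 23.5/13.2 = 45.6 × 1.78030 ≈ 81.1818 mm.
Sensor diagonal = √(23.5² + 15.6²) = √795.6100 ≈ 28.2066 mm.
Diagonal AOV on the new format = 2·arctan(28.2066 / (2 × 81.1818)) = 2·arctan(0.17372) ≈ 19.7107°.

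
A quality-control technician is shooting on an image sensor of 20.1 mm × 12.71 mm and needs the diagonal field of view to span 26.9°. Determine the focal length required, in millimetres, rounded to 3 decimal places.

49.719 mm

Sensor diagonal = √(20.1² + 12.71²) = √565.5541 ≈ 23.7814 mm.
From α = 2·arctan(d/2f) we get f = d / (2·tan(α/2)).
With d = 23.7814 mm and α/2 = 13.45°, tan(α/2) ≈ 0.23916, so f ≈ 23.7814 / 0.47831 ≈ 49.7194 mm.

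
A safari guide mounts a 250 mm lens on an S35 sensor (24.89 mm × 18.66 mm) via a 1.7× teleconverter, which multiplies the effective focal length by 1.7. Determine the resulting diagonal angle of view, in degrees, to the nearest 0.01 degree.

4.19°

Effective focal length f = 250 × 1.7 = 425 mm.
Sensor diagonal = √(24.89² + 18.66²) = √967.7077 ≈ 31.1080 mm.
α = 2·arctan(31.108 / (2 × 425)) = 2·arctan(0.03660) ≈ 4.1919°.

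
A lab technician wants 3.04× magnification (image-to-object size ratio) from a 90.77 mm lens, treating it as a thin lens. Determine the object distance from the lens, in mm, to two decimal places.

With m = dᵢ/dₒ and 1/f = 1/dₒ + 1/dᵢ, substituting dᵢ = m·dₒ gives 1/f = (1 + 1/m)/dₒ, hence dₒ = f·(1 + 1/m).
dₒ = 90.77 × (1 + 1/3.04) = 90.77 × 1.32895 ≈ 120.629 mm.

120.63 mm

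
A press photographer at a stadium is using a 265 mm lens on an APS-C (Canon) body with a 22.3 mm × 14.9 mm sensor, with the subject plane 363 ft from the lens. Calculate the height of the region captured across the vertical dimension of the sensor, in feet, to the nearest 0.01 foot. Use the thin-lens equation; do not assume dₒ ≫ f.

20.36 ft

dₒ: 363 ft × 304.8 mm/ft = 110642.40 mm.
Similar triangles through the lens centre give W/dₒ = h/dᵢ; with 1/f = 1/dₒ + 1/dᵢ this gives W = h·(dₒ − f)/f.
W = 14.9 mm × (110642 − 265) / 265 = 14.9 × 416.5185 ≈ 6206.125 mm = 6206.125/304.8 ft = 20.3613 ft.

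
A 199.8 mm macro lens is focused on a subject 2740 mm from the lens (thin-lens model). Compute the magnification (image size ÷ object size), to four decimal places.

Thin lens: 1/f = 1/dₒ + 1/dᵢ → 1/dᵢ = 1/199.8 − 1/2740 = 0.0046400 mm⁻¹, so dᵢ ≈ 215.5153 mm.
Magnification m = dᵢ/dₒ = 215.5153/2740 ≈ 0.07866.

0.0787×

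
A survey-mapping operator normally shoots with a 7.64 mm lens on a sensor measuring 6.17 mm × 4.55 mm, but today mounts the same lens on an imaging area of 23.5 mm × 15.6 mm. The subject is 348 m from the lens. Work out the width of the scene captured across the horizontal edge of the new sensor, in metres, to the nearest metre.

The focal length stays 7.64 mm; the relevant sensor dimension is now w = 23.5 mm. Object distance dₒ = 348 m = 348000 mm.
Thin-lens field width W = w·(dₒ − f)/f = 23.5 × (348000 − 7.64)/7.64 ≈ 1070395.348 mm = 1070.4 m.

1070 m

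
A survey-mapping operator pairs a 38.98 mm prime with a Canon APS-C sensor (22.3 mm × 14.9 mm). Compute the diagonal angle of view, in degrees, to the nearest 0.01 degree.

Sensor diagonal = √(22.3² + 14.9²) = √719.3000 ≈ 26.8198 mm.
Angle of view α = 2·arctan(d/2f) with d = 26.8198 mm and f = 38.98 mm.
d/2f = 0.34402; arctan(0.34402) ≈ 18.9842°, so α ≈ 37.9684°.

37.97°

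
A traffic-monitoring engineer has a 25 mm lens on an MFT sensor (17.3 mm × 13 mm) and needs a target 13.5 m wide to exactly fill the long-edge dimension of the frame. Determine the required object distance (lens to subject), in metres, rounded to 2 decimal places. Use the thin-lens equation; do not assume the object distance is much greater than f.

19.53 m

W: 13.5 m = 13500 mm.
Magnification m = w/W = dᵢ/dₒ; combined with 1/f = 1/dₒ + 1/dᵢ this gives dₒ = f·(1 + W/w).
dₒ = 25 mm × (1 + 13500/17.3) = 25 × 781.3468 ≈ 19533.671 mm = 19.5337 m.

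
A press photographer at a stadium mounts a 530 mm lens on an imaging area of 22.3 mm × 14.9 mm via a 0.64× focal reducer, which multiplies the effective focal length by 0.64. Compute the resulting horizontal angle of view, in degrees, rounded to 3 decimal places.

Effective focal length f = 530 × 0.64 = 339.2 mm.
α = 2·arctan(22.3 / (2 × 339.2)) = 2·arctan(0.03287) ≈ 3.7654°.

3.765°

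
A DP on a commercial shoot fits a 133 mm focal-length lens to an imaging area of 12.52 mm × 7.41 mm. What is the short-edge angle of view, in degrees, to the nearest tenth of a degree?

Angle of view α = 2·arctan(h/2f) with h = 7.41 mm and f = 133 mm.
h/2f = 0.02786; arctan(0.02786) ≈ 1.5957°, so α ≈ 3.1914°.

3.2°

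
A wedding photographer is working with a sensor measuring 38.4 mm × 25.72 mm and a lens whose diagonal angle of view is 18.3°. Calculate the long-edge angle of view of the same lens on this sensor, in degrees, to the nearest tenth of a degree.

Sensor diagonal = √(38.4² + 25.72²) = √2136.0784 ≈ 46.2177 mm.
From the diagonal AOV: f = 46.2177 / (2·tan(9.15°)) = 46.2177 / 0.32214 ≈ 143.4716 mm.
Long-edge AOV = 2·arctan(38.4 / (2 × 143.4716)) = 2·arctan(0.13382) ≈ 15.2446°.

15.2°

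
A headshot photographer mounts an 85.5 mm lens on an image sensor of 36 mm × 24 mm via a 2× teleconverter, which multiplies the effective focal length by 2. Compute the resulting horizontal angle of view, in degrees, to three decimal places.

12.018°

Effective focal length f = 85.5 × 2 = 171 mm.
α = 2·arctan(36 / (2 × 171)) = 2·arctan(0.10526) ≈ 12.0180°.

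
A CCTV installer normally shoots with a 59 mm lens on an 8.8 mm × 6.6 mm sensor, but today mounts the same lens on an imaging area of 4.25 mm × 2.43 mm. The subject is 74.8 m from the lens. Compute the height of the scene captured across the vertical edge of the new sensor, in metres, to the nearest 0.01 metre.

3.08 m

The focal length stays 59 mm; the relevant sensor dimension is now h = 2.43 mm. Object distance dₒ = 74.8 m = 74800 mm.
Thin-lens field height W = h·(dₒ − f)/f = 2.43 × (74800 − 59)/59 ≈ 3078.316 mm = 3.07832 m.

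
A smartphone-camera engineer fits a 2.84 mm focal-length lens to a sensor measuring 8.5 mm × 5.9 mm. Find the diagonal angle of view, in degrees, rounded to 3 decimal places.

122.471°

Sensor diagonal = √(8.5² + 5.9²) = √107.0600 ≈ 10.3470 mm.
Angle of view α = 2·arctan(d/2f) with d = 10.3470 mm and f = 2.84 mm.
d/2f = 1.82165; arctan(1.82165) ≈ 61.2353°, so α ≈ 122.4706°.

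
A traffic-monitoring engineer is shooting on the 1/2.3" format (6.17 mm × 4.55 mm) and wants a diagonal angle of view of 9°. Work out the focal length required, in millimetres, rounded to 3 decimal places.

48.704 mm

Sensor diagonal = √(6.17² + 4.55²) = √58.7714 ≈ 7.6663 mm.
From α = 2·arctan(d/2f) we get f = d / (2·tan(α/2)).
With d = 7.6663 mm and α/2 = 4.5°, tan(α/2) ≈ 0.07870, so f ≈ 7.6663 / 0.15740 ≈ 48.7045 mm.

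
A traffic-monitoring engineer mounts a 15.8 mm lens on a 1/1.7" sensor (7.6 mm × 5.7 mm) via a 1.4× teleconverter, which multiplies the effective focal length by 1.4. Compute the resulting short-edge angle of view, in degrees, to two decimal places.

14.68°

Effective focal length f = 15.8 × 1.4 = 22.12 mm.
α = 2·arctan(5.7 / (2 × 22.12)) = 2·arctan(0.12884) ≈ 14.6834°.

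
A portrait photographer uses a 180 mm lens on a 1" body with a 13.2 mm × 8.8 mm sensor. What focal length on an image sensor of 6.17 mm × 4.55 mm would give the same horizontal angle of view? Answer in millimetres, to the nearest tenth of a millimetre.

84.1 mm

Equal angle of view means equal width/f ratio, so f₂ = f₁ · (width₂/width₁) = 180 × 6.17/13.2.
f₂ = 180 × 0.46742 ≈ 84.136 mm.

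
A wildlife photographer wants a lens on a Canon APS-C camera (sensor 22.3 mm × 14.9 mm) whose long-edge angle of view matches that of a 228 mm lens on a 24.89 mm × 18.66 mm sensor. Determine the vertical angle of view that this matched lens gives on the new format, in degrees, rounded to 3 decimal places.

Equal long-edge AOV ⇒ f₂ = f₁ · 22.3/24.89 = 228 × 0.89594 ≈ 204.2748 mm.
Vertical AOV on the new format = 2·arctan(14.9 / (2 × 204.2748)) = 2·arctan(0.03647) ≈ 4.1774°.

4.177°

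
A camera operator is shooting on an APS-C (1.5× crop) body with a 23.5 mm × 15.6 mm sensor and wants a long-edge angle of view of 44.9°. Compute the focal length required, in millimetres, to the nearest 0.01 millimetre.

From α = 2·arctan(w/2f) we get f = w / (2·tan(α/2)).
With w = 23.5 mm and α/2 = 22.45°, tan(α/2) ≈ 0.41319, so f ≈ 23.5 / 0.82638 ≈ 28.4372 mm.

28.44 mm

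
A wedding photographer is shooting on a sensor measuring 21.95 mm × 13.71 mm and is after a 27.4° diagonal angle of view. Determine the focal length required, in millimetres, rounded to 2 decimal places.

Sensor diagonal = √(21.95² + 13.71²) = √669.7666 ≈ 25.8798 mm.
From α = 2·arctan(d/2f) we get f = d / (2·tan(α/2)).
With d = 25.8798 mm and α/2 = 13.7°, tan(α/2) ≈ 0.24377, so f ≈ 25.8798 / 0.48755 ≈ 53.0817 mm.

53.08 mm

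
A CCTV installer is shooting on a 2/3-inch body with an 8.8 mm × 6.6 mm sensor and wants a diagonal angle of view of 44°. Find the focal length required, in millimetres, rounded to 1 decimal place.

13.6 mm

Sensor diagonal = √(8.8² + 6.6²) = √121.0000 ≈ 11.0000 mm.
From α = 2·arctan(d/2f) we get f = d / (2·tan(α/2)).
With d = 11.0000 mm and α/2 = 22°, tan(α/2) ≈ 0.40403, so f ≈ 11.0000 / 0.80805 ≈ 13.6130 mm.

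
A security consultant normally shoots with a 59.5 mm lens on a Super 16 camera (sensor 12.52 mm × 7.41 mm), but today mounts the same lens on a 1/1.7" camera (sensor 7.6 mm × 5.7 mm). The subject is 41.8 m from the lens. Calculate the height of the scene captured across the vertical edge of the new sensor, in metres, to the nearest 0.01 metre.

The focal length stays 59.5 mm; the relevant sensor dimension is now h = 5.7 mm. Object distance dₒ = 41.8 m = 41800 mm.
Thin-lens field height W = h·(dₒ − f)/f = 5.7 × (41800 − 59.5)/59.5 ≈ 3998.670 mm = 3.99867 m.

4.00 m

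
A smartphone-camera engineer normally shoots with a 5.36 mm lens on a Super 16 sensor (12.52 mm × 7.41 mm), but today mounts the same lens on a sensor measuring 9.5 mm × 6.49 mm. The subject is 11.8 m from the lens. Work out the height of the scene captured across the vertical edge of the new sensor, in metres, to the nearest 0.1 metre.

14.3 m

The focal length stays 5.36 mm; the relevant sensor dimension is now h = 6.49 mm. Object distance dₒ = 11.8 m = 11800 mm.
Thin-lens field height W = h·(dₒ − f)/f = 6.49 × (11800 − 5.36)/5.36 ≈ 14281.197 mm = 14.2812 m.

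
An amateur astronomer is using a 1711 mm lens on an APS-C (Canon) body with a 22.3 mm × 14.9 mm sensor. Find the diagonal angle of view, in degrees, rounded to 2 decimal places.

0.90°

Sensor diagonal = √(22.3² + 14.9²) = √719.3000 ≈ 26.8198 mm.
Angle of view α = 2·arctan(d/2f) with d = 26.8198 mm and f = 1711 mm.
d/2f = 0.00784; arctan(0.00784) ≈ 0.4490°, so α ≈ 0.8981°.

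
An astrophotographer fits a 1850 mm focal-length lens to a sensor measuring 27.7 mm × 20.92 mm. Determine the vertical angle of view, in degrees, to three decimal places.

0.648°

Angle of view α = 2·arctan(h/2f) with h = 20.92 mm and f = 1850 mm.
h/2f = 0.00565; arctan(0.00565) ≈ 0.3239°, so α ≈ 0.6479°.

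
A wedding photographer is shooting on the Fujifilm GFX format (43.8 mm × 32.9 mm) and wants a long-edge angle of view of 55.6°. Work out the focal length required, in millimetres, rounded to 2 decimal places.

From α = 2·arctan(w/2f) we get f = w / (2·tan(α/2)).
With w = 43.8 mm and α/2 = 27.8°, tan(α/2) ≈ 0.52724, so f ≈ 43.8 / 1.05448 ≈ 41.5370 mm.

41.54 mm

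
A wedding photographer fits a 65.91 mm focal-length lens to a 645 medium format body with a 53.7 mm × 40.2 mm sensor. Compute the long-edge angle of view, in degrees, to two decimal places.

44.33°

Angle of view α = 2·arctan(w/2f) with w = 53.7 mm and f = 65.91 mm.
w/2f = 0.40737; arctan(0.40737) ≈ 22.1647°, so α ≈ 44.3294°.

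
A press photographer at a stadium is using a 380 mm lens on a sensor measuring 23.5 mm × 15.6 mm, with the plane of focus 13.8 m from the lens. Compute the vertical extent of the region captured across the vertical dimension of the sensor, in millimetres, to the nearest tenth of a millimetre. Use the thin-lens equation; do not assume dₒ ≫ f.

550.9 mm

dₒ: 13.8 m = 13800 mm.
Similar triangles through the lens centre give W/dₒ = h/dᵢ; with 1/f = 1/dₒ + 1/dᵢ this gives W = h·(dₒ − f)/f.
W = 15.6 mm × (13800 − 380) / 380 = 15.6 × 35.3158 ≈ 550.926 mm.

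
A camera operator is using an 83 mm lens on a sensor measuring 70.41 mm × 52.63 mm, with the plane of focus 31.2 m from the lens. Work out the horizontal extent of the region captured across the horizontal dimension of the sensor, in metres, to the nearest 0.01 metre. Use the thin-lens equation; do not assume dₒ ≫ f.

dₒ: 31.2 m = 31200 mm.
Similar triangles through the lens centre give W/dₒ = w/dᵢ; with 1/f = 1/dₒ + 1/dᵢ this gives W = w·(dₒ − f)/f.
W = 70.41 mm × (31200 − 83) / 83 = 70.41 × 374.9036 ≈ 26396.963 mm = 26.397 m.

26.40 m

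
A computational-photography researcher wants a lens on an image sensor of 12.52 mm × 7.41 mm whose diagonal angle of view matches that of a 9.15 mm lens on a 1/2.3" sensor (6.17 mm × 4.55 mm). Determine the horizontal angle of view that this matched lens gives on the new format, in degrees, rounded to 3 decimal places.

Sensor diagonal = √(6.17² + 4.55²) = √58.7714 ≈ 7.6663 mm.
Sensor diagonal = √(12.52² + 7.41²) = √211.6585 ≈ 14.5485 mm.
Equal diagonal AOV ⇒ f₂ = f₁ · 14.5485/7.6663 = 9.15 × 1.89773 ≈ 17.3642 mm.
Horizontal AOV on the new format = 2·arctan(12.52 / (2 × 17.3642)) = 2·arctan(0.36051) ≈ 39.6496°.

39.650°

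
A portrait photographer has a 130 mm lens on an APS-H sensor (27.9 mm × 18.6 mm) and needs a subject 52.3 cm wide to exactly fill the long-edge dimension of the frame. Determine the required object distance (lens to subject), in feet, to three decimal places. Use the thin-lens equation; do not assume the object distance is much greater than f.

8.422 ft

W: 52.3 cm = 523 mm.
Magnification m = w/W = dᵢ/dₒ; combined with 1/f = 1/dₒ + 1/dᵢ this gives dₒ = f·(1 + W/w).
dₒ = 130 mm × (1 + 523/27.9) = 130 × 19.7455 ≈ 2566.918 mm = 2566.918/304.8 ft = 8.42165 ft.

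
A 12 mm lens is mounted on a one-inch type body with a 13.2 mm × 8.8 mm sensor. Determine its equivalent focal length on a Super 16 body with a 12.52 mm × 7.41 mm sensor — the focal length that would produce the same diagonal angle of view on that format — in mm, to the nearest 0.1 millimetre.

Sensor diagonal = √(13.2² + 8.8²) = √251.6800 ≈ 15.8644 mm.
Sensor diagonal = √(12.52² + 7.41²) = √211.6585 ≈ 14.5485 mm.
Equal angle of view means equal diagonal/f ratio, so f₂ = f₁ · (diagonal₂/diagonal₁) = 12 × 14.5485/15.8644.
f₂ = 12 × 0.91705 ≈ 11.005 mm.

11.0 mm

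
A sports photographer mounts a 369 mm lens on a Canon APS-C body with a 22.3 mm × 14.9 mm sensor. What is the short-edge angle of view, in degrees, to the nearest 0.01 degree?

2.31°

Angle of view α = 2·arctan(h/2f) with h = 14.9 mm and f = 369 mm.
h/2f = 0.02019; arctan(0.02019) ≈ 1.1566°, so α ≈ 2.3133°.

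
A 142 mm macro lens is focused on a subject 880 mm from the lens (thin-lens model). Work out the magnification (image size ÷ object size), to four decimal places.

Thin lens: 1/f = 1/dₒ + 1/dᵢ → 1/dᵢ = 1/142 − 1/880 = 0.0059059 mm⁻¹, so dᵢ ≈ 169.3225 mm.
Magnification m = dᵢ/dₒ = 169.3225/880 ≈ 0.19241.

0.1924×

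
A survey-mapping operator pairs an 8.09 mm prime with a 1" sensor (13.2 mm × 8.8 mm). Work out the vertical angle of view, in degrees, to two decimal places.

57.08°

Angle of view α = 2·arctan(h/2f) with h = 8.8 mm and f = 8.09 mm.
h/2f = 0.54388; arctan(0.54388) ≈ 28.5409°, so α ≈ 57.0819°.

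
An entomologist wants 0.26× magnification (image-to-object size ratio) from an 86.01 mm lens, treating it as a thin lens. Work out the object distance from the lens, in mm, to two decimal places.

416.82 mm

With m = dᵢ/dₒ and 1/f = 1/dₒ + 1/dᵢ, substituting dᵢ = m·dₒ gives 1/f = (1 + 1/m)/dₒ, hence dₒ = f·(1 + 1/m).
dₒ = 86.01 × (1 + 1/0.26) = 86.01 × 4.84615 ≈ 416.818 mm.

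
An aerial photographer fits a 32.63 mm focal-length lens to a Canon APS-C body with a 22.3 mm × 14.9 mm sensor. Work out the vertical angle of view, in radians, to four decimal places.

Angle of view α = 2·arctan(h/2f) with h = 14.9 mm and f = 32.63 mm.
h/2f = 0.22832; arctan(0.22832) ≈ 0.2245 rad, so α ≈ 0.4489 rad.

0.4489 rad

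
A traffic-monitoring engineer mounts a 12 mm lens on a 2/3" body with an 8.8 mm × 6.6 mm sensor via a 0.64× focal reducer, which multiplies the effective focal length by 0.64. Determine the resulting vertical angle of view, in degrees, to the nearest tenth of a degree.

46.5°

Effective focal length f = 12 × 0.64 = 7.68 mm.
α = 2·arctan(6.6 / (2 × 7.68)) = 2·arctan(0.42969) ≈ 46.5052°.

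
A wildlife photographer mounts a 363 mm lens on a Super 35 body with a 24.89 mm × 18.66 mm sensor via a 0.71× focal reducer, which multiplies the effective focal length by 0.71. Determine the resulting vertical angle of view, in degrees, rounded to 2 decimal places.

Effective focal length f = 363 × 0.71 = 257.73 mm.
α = 2·arctan(18.66 / (2 × 257.73)) = 2·arctan(0.03620) ≈ 4.1465°.

4.15°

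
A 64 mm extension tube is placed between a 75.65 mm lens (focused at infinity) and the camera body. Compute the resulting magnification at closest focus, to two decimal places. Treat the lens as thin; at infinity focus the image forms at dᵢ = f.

0.85×

The tube moves the image plane from f to f + e, so dᵢ = 75.65 + 64 = 139.65 mm. Focus is achieved when 1/f = 1/dₒ + 1/dᵢ, giving dₒ = 1/(1/f − 1/(f+e)).
Magnification m = dᵢ/dₒ = (f+e)·(1/f − 1/(f+e)) = e/f = 64/75.65 ≈ 0.8460.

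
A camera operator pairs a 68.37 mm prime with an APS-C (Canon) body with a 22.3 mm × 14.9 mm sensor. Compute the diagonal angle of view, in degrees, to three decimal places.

22.194°

Sensor diagonal = √(22.3² + 14.9²) = √719.3000 ≈ 26.8198 mm.
Angle of view α = 2·arctan(d/2f) with d = 26.8198 mm and f = 68.37 mm.
d/2f = 0.19614; arctan(0.19614) ≈ 11.0970°, so α ≈ 22.1939°.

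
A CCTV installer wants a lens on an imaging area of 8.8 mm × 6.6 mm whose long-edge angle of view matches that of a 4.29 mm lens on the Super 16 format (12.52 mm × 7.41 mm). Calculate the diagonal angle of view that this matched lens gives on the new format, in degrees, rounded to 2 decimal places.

Equal long-edge AOV ⇒ f₂ = f₁ · 8.8/12.52 = 4.29 × 0.70288 ≈ 3.0153 mm.
Sensor diagonal = √(8.8² + 6.6²) = √121.0000 ≈ 11.0000 mm.
Diagonal AOV on the new format = 2·arctan(11.0000 / (2 × 3.0153)) = 2·arctan(1.82401) ≈ 122.5331°.

122.53°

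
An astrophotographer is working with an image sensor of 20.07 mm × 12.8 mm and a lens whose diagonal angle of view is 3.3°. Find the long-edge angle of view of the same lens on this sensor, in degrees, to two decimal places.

2.78°

Sensor diagonal = √(20.07² + 12.8²) = √566.6449 ≈ 23.8043 mm.
From the diagonal AOV: f = 23.8043 / (2·tan(1.65°)) = 23.8043 / 0.05761 ≈ 413.1846 mm.
Long-edge AOV = 2·arctan(20.07 / (2 × 413.1846)) = 2·arctan(0.02429) ≈ 2.7825°.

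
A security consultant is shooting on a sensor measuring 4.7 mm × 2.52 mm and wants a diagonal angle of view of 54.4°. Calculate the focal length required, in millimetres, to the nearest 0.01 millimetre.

5.19 mm

Sensor diagonal = √(4.7² + 2.52²) = √28.4404 ≈ 5.3330 mm.
From α = 2·arctan(d/2f) we get f = d / (2·tan(α/2)).
With d = 5.3330 mm and α/2 = 27.2°, tan(α/2) ≈ 0.51393, so f ≈ 5.3330 / 1.02786 ≈ 5.1884 mm.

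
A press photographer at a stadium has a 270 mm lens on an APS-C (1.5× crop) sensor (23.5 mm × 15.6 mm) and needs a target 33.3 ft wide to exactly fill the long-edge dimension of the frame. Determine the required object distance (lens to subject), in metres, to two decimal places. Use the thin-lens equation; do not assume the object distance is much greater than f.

W: 33.3 ft × 304.8 mm/ft = 10149.84 mm.
Magnification m = w/W = dᵢ/dₒ; combined with 1/f = 1/dₒ + 1/dᵢ this gives dₒ = f·(1 + W/w).
dₒ = 270 mm × (1 + 10149.8/23.5) = 270 × 432.9081 ≈ 116885.179 mm = 116.885 m.

116.89 m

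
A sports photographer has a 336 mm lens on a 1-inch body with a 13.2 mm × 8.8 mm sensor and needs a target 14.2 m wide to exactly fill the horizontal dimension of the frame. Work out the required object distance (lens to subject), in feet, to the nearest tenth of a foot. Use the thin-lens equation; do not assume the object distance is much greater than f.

W: 14.2 m = 14200 mm.
Magnification m = w/W = dᵢ/dₒ; combined with 1/f = 1/dₒ + 1/dᵢ this gives dₒ = f·(1 + W/w).
dₒ = 336 mm × (1 + 14200/13.2) = 336 × 1076.7576 ≈ 361790.545 mm = 361790.545/304.8 ft = 1186.98 ft.

1187.0 ft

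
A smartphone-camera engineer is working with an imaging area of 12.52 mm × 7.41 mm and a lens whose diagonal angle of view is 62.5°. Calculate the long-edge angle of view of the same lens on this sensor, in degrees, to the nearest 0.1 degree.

Sensor diagonal = √(12.52² + 7.41²) = √211.6585 ≈ 14.5485 mm.
From the diagonal AOV: f = 14.5485 / (2·tan(31.25°)) = 14.5485 / 1.21363 ≈ 11.9876 mm.
Long-edge AOV = 2·arctan(12.52 / (2 × 11.9876)) = 2·arctan(0.52221) ≈ 55.1478°.

55.1°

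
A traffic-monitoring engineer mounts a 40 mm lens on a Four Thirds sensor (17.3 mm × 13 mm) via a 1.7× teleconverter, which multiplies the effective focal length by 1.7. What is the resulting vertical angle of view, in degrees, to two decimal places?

10.92°

Effective focal length f = 40 × 1.7 = 68 mm.
α = 2·arctan(13 / (2 × 68)) = 2·arctan(0.09559) ≈ 10.9204°.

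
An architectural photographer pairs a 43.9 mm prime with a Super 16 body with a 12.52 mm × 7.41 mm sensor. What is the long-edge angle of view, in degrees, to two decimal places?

16.23°

Angle of view α = 2·arctan(w/2f) with w = 12.52 mm and f = 43.9 mm.
w/2f = 0.14260; arctan(0.14260) ≈ 8.1155°, so α ≈ 16.2310°.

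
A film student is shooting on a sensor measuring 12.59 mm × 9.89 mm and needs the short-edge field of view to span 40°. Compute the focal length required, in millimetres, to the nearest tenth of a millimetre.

From α = 2·arctan(h/2f) we get f = h / (2·tan(α/2)).
With h = 9.89 mm and α/2 = 20°, tan(α/2) ≈ 0.36397, so f ≈ 9.89 / 0.72794 ≈ 13.5863 mm.

13.6 mm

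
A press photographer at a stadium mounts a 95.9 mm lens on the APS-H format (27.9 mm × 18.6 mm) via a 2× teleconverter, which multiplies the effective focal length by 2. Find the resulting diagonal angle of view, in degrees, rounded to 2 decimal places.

9.99°

Effective focal length f = 95.9 × 2 = 191.8 mm.
Sensor diagonal = √(27.9² + 18.6²) = √1124.3700 ≈ 33.5316 mm.
α = 2·arctan(33.532 / (2 × 191.8)) = 2·arctan(0.08741) ≈ 9.9914°.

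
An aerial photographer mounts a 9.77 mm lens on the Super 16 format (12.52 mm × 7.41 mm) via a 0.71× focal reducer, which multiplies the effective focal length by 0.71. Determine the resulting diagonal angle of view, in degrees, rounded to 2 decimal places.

Effective focal length f = 9.77 × 0.71 = 6.9367 mm.
Sensor diagonal = √(12.52² + 7.41²) = √211.6585 ≈ 14.5485 mm.
α = 2·arctan(14.548 / (2 × 6.9367)) = 2·arctan(1.04866) ≈ 92.7213°.

92.72°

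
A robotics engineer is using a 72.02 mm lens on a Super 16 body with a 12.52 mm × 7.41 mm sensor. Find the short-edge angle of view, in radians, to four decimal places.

0.1028 rad

Angle of view α = 2·arctan(h/2f) with h = 7.41 mm and f = 72.02 mm.
h/2f = 0.05144; arctan(0.05144) ≈ 0.0514 rad, so α ≈ 0.1028 rad.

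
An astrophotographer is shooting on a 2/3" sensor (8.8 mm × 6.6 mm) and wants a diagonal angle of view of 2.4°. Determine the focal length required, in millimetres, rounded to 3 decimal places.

Sensor diagonal = √(8.8² + 6.6²) = √121.0000 ≈ 11.0000 mm.
From α = 2·arctan(d/2f) we get f = d / (2·tan(α/2)).
With d = 11.0000 mm and α/2 = 1.2°, tan(α/2) ≈ 0.02095, so f ≈ 11.0000 / 0.04189 ≈ 262.5673 mm.

262.567 mm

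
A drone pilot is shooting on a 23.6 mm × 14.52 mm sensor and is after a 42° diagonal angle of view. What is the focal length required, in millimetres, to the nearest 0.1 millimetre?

Sensor diagonal = √(23.6² + 14.52²) = √767.7904 ≈ 27.7090 mm.
From α = 2·arctan(d/2f) we get f = d / (2·tan(α/2)).
With d = 27.7090 mm and α/2 = 21°, tan(α/2) ≈ 0.38386, so f ≈ 27.7090 / 0.76773 ≈ 36.0922 mm.

36.1 mm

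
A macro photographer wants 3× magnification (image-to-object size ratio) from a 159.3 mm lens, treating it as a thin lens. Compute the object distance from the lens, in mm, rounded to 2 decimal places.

212.40 mm

With m = dᵢ/dₒ and 1/f = 1/dₒ + 1/dᵢ, substituting dᵢ = m·dₒ gives 1/f = (1 + 1/m)/dₒ, hence dₒ = f·(1 + 1/m).
dₒ = 159.3 × (1 + 1/3) = 159.3 × 1.33333 ≈ 212.400 mm.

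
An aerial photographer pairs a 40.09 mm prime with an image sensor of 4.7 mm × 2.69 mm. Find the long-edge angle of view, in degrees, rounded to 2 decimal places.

6.71°

Angle of view α = 2·arctan(w/2f) with w = 4.7 mm and f = 40.09 mm.
w/2f = 0.05862; arctan(0.05862) ≈ 3.3547°, so α ≈ 6.7095°.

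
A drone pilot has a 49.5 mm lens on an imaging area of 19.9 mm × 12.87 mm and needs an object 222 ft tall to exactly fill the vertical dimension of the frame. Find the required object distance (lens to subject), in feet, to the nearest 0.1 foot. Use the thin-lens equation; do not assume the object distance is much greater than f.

W: 222 ft × 304.8 mm/ft = 67665.60 mm.
Magnification m = h/W = dᵢ/dₒ; combined with 1/f = 1/dₒ + 1/dᵢ this gives dₒ = f·(1 + W/h).
dₒ = 49.5 mm × (1 + 67665.6/12.87) = 49.5 × 5258.6222 ≈ 260301.799 mm = 260301.799/304.8 ft = 854.009 ft.

854.0 ft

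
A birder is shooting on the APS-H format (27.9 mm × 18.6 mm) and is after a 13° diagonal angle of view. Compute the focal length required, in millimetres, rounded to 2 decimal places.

147.15 mm

Sensor diagonal = √(27.9² + 18.6²) = √1124.3700 ≈ 33.5316 mm.
From α = 2·arctan(d/2f) we get f = d / (2·tan(α/2)).
With d = 33.5316 mm and α/2 = 6.5°, tan(α/2) ≈ 0.11394, so f ≈ 33.5316 / 0.22787 ≈ 147.1517 mm.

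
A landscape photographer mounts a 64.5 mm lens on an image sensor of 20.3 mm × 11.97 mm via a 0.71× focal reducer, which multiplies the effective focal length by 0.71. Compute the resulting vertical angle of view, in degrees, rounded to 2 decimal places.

14.89°

Effective focal length f = 64.5 × 0.71 = 45.795 mm.
α = 2·arctan(11.97 / (2 × 45.795)) = 2·arctan(0.13069) ≈ 14.8917°.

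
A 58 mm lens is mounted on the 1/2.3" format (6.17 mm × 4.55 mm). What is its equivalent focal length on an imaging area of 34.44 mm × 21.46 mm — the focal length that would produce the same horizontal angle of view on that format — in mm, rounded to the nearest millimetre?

Equal angle of view means equal width/f ratio, so f₂ = f₁ · (width₂/width₁) = 58 × 34.44/6.17.
f₂ = 58 × 5.58185 ≈ 323.747 mm.

324 mm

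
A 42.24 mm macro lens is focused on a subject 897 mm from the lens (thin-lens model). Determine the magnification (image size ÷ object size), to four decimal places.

Thin lens: 1/f = 1/dₒ + 1/dᵢ → 1/dᵢ = 1/42.24 − 1/897 = 0.0225594 mm⁻¹, so dᵢ ≈ 44.3274 mm.
Magnification m = dᵢ/dₒ = 44.3274/897 ≈ 0.04942.

0.0494×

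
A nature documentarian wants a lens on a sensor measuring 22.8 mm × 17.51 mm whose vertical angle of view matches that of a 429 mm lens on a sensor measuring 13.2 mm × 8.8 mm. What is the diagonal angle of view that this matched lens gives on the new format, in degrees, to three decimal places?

1.929°

Equal vertical AOV ⇒ f₂ = f₁ · 17.51/8.8 = 429 × 1.98977 ≈ 853.6125 mm.
Sensor diagonal = √(22.8² + 17.51²) = √826.4401 ≈ 28.7479 mm.
Diagonal AOV on the new format = 2·arctan(28.7479 / (2 × 853.6125)) = 2·arctan(0.01684) ≈ 1.9294°.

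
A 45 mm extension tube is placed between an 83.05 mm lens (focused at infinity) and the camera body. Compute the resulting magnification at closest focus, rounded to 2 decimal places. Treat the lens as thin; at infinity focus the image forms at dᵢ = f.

0.54×

The tube moves the image plane from f to f + e, so dᵢ = 83.05 + 45 = 128.05 mm. Focus is achieved when 1/f = 1/dₒ + 1/dᵢ, giving dₒ = 1/(1/f − 1/(f+e)).
Magnification m = dᵢ/dₒ = (f+e)·(1/f − 1/(f+e)) = e/f = 45/83.05 ≈ 0.5418.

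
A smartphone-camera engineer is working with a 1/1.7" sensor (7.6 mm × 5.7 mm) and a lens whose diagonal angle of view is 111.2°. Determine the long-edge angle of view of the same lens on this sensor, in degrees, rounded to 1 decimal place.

Sensor diagonal = √(7.6² + 5.7²) = √90.2500 ≈ 9.5000 mm.
From the diagonal AOV: f = 9.5000 / (2·tan(55.6°)) = 9.5000 / 2.92093 ≈ 3.2524 mm.
Long-edge AOV = 2·arctan(7.6 / (2 × 3.2524)) = 2·arctan(1.16837) ≈ 98.8800°.

98.9°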